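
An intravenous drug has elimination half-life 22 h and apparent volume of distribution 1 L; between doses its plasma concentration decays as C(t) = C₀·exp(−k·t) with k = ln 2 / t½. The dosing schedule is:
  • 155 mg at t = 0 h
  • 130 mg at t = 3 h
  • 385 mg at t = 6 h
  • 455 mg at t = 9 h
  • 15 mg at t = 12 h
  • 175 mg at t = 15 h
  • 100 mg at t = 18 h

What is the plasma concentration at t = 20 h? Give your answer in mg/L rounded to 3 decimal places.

k = ln 2 / 22 = 0.03151 per h
Dose 1 (155 mg at t=0 h): 155·exp(−0.03151·20) = 82.541 mg/L
Dose 2 (130 mg at t=3 h): 130·exp(−0.03151·17) = 76.090 mg/L
Dose 3 (385 mg at t=6 h): 385·exp(−0.03151·14) = 247.683 mg/L
Dose 4 (455 mg at t=9 h): 455·exp(−0.03151·11) = 321.734 mg/L
Dose 5 (15 mg at t=12 h): 15·exp(−0.03151·8) = 11.658 mg/L
Dose 6 (175 mg at t=15 h): 175·exp(−0.03151·5) = 149.493 mg/L
Dose 7 (100 mg at t=18 h): 100·exp(−0.03151·2) = 93.893 mg/L
C(20) = 82.541 + 76.090 + 247.683 + 321.734 + 11.658 + 149.493 + 93.893 = 983.092 mg/L

983.092 mg/L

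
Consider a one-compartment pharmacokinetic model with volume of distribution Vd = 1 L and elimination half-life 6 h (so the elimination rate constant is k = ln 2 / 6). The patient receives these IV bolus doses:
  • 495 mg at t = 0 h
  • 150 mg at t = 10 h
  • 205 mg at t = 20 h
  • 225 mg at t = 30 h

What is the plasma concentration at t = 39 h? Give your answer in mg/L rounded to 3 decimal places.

113.109 mg/L

k = ln 2 / 6 = 0.11552 per h
Dose 1 (495 mg at t=0 h): 495·exp(−0.11552·39) = 5.469 mg/L
Dose 2 (150 mg at t=10 h): 150·exp(−0.11552·29) = 5.262 mg/L
Dose 3 (205 mg at t=20 h): 205·exp(−0.11552·19) = 22.829 mg/L
Dose 4 (225 mg at t=30 h): 225·exp(−0.11552·9) = 79.550 mg/L
C(39) = 5.469 + 5.262 + 22.829 + 79.550 = 113.109 mg/L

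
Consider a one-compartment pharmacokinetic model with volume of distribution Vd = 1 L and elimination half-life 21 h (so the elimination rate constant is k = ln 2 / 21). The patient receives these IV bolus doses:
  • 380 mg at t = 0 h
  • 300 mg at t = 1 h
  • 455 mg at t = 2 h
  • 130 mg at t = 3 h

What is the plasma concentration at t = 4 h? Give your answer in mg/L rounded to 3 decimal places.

k = ln 2 / 21 = 0.03301 per h
Dose 1 (380 mg at t=0 h): 380·exp(−0.03301·4) = 333.000 mg/L
Dose 2 (300 mg at t=1 h): 300·exp(−0.03301·3) = 271.717 mg/L
Dose 3 (455 mg at t=2 h): 455·exp(−0.03301·2) = 425.934 mg/L
Dose 4 (130 mg at t=3 h): 130·exp(−0.03301·1) = 125.779 mg/L
C(4) = 333.000 + 271.717 + 425.934 + 125.779 = 1156.430 mg/L

1156.430 mg/L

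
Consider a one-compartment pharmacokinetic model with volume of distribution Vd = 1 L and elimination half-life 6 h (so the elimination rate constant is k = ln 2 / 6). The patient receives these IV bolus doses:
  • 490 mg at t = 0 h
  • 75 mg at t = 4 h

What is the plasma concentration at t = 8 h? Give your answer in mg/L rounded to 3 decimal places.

k = ln 2 / 6 = 0.11552 per h
Dose 1 (490 mg at t=0 h): 490·exp(−0.11552·8) = 194.457 mg/L
Dose 2 (75 mg at t=4 h): 75·exp(−0.11552·4) = 47.247 mg/L
C(8) = 194.457 + 47.247 = 241.704 mg/L

241.704 mg/L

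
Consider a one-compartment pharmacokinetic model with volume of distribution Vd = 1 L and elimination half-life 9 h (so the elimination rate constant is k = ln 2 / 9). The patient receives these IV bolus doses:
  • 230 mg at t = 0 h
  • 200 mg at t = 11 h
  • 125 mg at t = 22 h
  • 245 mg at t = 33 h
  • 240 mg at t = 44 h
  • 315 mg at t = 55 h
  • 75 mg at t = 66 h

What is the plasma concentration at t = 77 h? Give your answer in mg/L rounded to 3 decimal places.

k = ln 2 / 9 = 0.07702 per h
Dose 1 (230 mg at t=0 h): 230·exp(−0.07702·77) = 0.611 mg/L
Dose 2 (200 mg at t=11 h): 200·exp(−0.07702·66) = 1.240 mg/L
Dose 3 (125 mg at t=22 h): 125·exp(−0.07702·55) = 1.808 mg/L
Dose 4 (245 mg at t=33 h): 245·exp(−0.07702·44) = 8.269 mg/L
Dose 5 (240 mg at t=44 h): 240·exp(−0.07702·33) = 18.899 mg/L
Dose 6 (315 mg at t=55 h): 315·exp(−0.07702·22) = 57.871 mg/L
Dose 7 (75 mg at t=66 h): 75·exp(−0.07702·11) = 32.147 mg/L
C(77) = 0.611 + 1.240 + 1.808 + 8.269 + 18.899 + 57.871 + 32.147 = 120.845 mg/L

120.845 mg/L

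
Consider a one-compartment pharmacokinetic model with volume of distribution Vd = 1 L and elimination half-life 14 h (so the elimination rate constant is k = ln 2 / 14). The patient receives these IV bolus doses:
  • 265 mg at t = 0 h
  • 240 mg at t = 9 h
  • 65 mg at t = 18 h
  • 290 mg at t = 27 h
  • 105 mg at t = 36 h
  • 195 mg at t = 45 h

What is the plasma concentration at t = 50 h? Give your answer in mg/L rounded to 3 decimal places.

364.747 mg/L

k = ln 2 / 14 = 0.04951 per h
Dose 1 (265 mg at t=0 h): 265·exp(−0.04951·50) = 22.291 mg/L
Dose 2 (240 mg at t=9 h): 240·exp(−0.04951·41) = 31.523 mg/L
Dose 3 (65 mg at t=18 h): 65·exp(−0.04951·32) = 13.330 mg/L
Dose 4 (290 mg at t=27 h): 290·exp(−0.04951·23) = 92.864 mg/L
Dose 5 (105 mg at t=36 h): 105·exp(−0.04951·14) = 52.500 mg/L
Dose 6 (195 mg at t=45 h): 195·exp(−0.04951·5) = 152.238 mg/L
C(50) = 22.291 + 31.523 + 13.330 + 92.864 + 52.500 + 152.238 = 364.747 mg/L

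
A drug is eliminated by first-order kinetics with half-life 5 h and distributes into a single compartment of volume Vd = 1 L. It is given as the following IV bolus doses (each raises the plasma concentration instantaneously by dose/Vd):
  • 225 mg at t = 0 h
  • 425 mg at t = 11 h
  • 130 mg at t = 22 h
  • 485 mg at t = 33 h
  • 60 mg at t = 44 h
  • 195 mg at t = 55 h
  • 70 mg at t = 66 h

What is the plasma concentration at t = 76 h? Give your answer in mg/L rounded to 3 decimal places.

30.201 mg/L

k = ln 2 / 5 = 0.13863 per h
Dose 1 (225 mg at t=0 h): 225·exp(−0.13863·76) = 0.006 mg/L
Dose 2 (425 mg at t=11 h): 425·exp(−0.13863·65) = 0.052 mg/L
Dose 3 (130 mg at t=22 h): 130·exp(−0.13863·54) = 0.073 mg/L
Dose 4 (485 mg at t=33 h): 485·exp(−0.13863·43) = 1.250 mg/L
Dose 5 (60 mg at t=44 h): 60·exp(−0.13863·32) = 0.710 mg/L
Dose 6 (195 mg at t=55 h): 195·exp(−0.13863·21) = 10.610 mg/L
Dose 7 (70 mg at t=66 h): 70·exp(−0.13863·10) = 17.500 mg/L
C(76) = 0.006 + 0.052 + 0.073 + 1.250 + 0.710 + 10.610 + 17.500 = 30.201 mg/L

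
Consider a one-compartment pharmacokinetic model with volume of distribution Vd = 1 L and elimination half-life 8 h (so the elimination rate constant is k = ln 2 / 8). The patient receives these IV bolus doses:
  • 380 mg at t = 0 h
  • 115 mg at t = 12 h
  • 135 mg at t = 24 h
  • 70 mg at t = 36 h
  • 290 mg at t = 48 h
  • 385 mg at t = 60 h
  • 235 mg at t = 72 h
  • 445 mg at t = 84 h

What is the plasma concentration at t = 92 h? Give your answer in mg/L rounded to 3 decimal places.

k = ln 2 / 8 = 0.08664 per h
Dose 1 (380 mg at t=0 h): 380·exp(−0.08664·92) = 0.131 mg/L
Dose 2 (115 mg at t=12 h): 115·exp(−0.08664·80) = 0.112 mg/L
Dose 3 (135 mg at t=24 h): 135·exp(−0.08664·68) = 0.373 mg/L
Dose 4 (70 mg at t=36 h): 70·exp(−0.08664·56) = 0.547 mg/L
Dose 5 (290 mg at t=48 h): 290·exp(−0.08664·44) = 6.408 mg/L
Dose 6 (385 mg at t=60 h): 385·exp(−0.08664·32) = 24.062 mg/L
Dose 7 (235 mg at t=72 h): 235·exp(−0.08664·20) = 41.543 mg/L
Dose 8 (445 mg at t=84 h): 445·exp(−0.08664·8) = 222.500 mg/L
C(92) = 0.131 + 0.112 + 0.373 + 0.547 + 6.408 + 24.062 + 41.543 + 222.500 = 295.676 mg/L

295.676 mg/L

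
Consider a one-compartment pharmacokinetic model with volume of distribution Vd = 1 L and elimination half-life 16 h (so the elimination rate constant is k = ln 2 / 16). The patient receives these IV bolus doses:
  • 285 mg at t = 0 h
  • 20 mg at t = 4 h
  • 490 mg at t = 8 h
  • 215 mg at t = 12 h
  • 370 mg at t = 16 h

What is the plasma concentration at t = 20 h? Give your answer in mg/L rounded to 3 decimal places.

k = ln 2 / 16 = 0.04332 per h
Dose 1 (285 mg at t=0 h): 285·exp(−0.04332·20) = 119.828 mg/L
Dose 2 (20 mg at t=4 h): 20·exp(−0.04332·16) = 10.000 mg/L
Dose 3 (490 mg at t=8 h): 490·exp(−0.04332·12) = 291.356 mg/L
Dose 4 (215 mg at t=12 h): 215·exp(−0.04332·8) = 152.028 mg/L
Dose 5 (370 mg at t=16 h): 370·exp(−0.04332·4) = 311.132 mg/L
C(20) = 119.828 + 10.000 + 291.356 + 152.028 + 311.132 = 884.343 mg/L

884.343 mg/L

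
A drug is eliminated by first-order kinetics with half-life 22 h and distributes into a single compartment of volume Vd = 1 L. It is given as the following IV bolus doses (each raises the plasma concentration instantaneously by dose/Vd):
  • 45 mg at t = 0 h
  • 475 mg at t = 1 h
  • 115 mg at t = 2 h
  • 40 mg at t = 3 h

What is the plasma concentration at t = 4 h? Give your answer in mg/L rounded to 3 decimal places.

618.568 mg/L

k = ln 2 / 22 = 0.03151 per h
Dose 1 (45 mg at t=0 h): 45·exp(−0.03151·4) = 39.672 mg/L
Dose 2 (475 mg at t=1 h): 475·exp(−0.03151·3) = 432.160 mg/L
Dose 3 (115 mg at t=2 h): 115·exp(−0.03151·2) = 107.977 mg/L
Dose 4 (40 mg at t=3 h): 40·exp(−0.03151·1) = 38.759 mg/L
C(4) = 39.672 + 432.160 + 107.977 + 38.759 = 618.568 mg/L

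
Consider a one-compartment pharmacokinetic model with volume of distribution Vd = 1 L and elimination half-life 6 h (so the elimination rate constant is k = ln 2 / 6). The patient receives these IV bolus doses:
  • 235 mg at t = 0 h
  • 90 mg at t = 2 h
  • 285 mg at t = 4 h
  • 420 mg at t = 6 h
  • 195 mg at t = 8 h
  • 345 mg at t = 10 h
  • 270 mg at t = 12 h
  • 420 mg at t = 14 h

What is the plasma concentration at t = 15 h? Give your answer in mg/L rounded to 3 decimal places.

1135.639 mg/L

k = ln 2 / 6 = 0.11552 per h
Dose 1 (235 mg at t=0 h): 235·exp(−0.11552·15) = 41.543 mg/L
Dose 2 (90 mg at t=2 h): 90·exp(−0.11552·13) = 20.045 mg/L
Dose 3 (285 mg at t=4 h): 285·exp(−0.11552·11) = 79.975 mg/L
Dose 4 (420 mg at t=6 h): 420·exp(−0.11552·9) = 148.492 mg/L
Dose 5 (195 mg at t=8 h): 195·exp(−0.11552·7) = 86.863 mg/L
Dose 6 (345 mg at t=10 h): 345·exp(−0.11552·5) = 193.625 mg/L
Dose 7 (270 mg at t=12 h): 270·exp(−0.11552·3) = 190.919 mg/L
Dose 8 (420 mg at t=14 h): 420·exp(−0.11552·1) = 374.177 mg/L
C(15) = 41.543 + 20.045 + 79.975 + 148.492 + 86.863 + 193.625 + 190.919 + 374.177 = 1135.639 mg/L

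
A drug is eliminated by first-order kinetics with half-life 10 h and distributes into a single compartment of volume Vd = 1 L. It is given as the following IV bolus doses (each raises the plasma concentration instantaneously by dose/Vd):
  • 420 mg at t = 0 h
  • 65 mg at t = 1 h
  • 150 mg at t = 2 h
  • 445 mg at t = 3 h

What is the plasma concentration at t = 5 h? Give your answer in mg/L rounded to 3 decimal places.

855.478 mg/L

k = ln 2 / 10 = 0.06931 per h
Dose 1 (420 mg at t=0 h): 420·exp(−0.06931·5) = 296.985 mg/L
Dose 2 (65 mg at t=1 h): 65·exp(−0.06931·4) = 49.261 mg/L
Dose 3 (150 mg at t=2 h): 150·exp(−0.06931·3) = 121.838 mg/L
Dose 4 (445 mg at t=3 h): 445·exp(−0.06931·2) = 387.395 mg/L
C(5) = 296.985 + 49.261 + 121.838 + 387.395 = 855.478 mg/L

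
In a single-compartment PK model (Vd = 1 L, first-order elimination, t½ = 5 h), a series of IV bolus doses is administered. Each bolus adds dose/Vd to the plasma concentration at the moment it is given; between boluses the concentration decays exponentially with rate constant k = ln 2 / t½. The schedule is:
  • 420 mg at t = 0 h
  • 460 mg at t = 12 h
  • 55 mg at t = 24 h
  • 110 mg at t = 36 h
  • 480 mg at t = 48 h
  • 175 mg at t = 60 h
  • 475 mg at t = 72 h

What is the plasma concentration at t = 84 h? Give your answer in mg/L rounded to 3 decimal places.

99.722 mg/L

k = ln 2 / 5 = 0.13863 per h
Dose 1 (420 mg at t=0 h): 420·exp(−0.13863·84) = 0.004 mg/L
Dose 2 (460 mg at t=12 h): 460·exp(−0.13863·72) = 0.021 mg/L
Dose 3 (55 mg at t=24 h): 55·exp(−0.13863·60) = 0.013 mg/L
Dose 4 (110 mg at t=36 h): 110·exp(−0.13863·48) = 0.142 mg/L
Dose 5 (480 mg at t=48 h): 480·exp(−0.13863·36) = 3.265 mg/L
Dose 6 (175 mg at t=60 h): 175·exp(−0.13863·24) = 6.282 mg/L
Dose 7 (475 mg at t=72 h): 475·exp(−0.13863·12) = 89.996 mg/L
C(84) = 0.004 + 0.021 + 0.013 + 0.142 + 3.265 + 6.282 + 89.996 = 99.722 mg/L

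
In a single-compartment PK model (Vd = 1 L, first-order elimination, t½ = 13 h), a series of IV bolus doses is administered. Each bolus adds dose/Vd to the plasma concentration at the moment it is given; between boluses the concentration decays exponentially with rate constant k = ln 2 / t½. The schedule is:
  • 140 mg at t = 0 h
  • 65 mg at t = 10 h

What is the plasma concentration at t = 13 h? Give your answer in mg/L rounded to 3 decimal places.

125.392 mg/L

k = ln 2 / 13 = 0.05332 per h
Dose 1 (140 mg at t=0 h): 140·exp(−0.05332·13) = 70.000 mg/L
Dose 2 (65 mg at t=10 h): 65·exp(−0.05332·3) = 55.392 mg/L
C(13) = 70.000 + 55.392 = 125.392 mg/L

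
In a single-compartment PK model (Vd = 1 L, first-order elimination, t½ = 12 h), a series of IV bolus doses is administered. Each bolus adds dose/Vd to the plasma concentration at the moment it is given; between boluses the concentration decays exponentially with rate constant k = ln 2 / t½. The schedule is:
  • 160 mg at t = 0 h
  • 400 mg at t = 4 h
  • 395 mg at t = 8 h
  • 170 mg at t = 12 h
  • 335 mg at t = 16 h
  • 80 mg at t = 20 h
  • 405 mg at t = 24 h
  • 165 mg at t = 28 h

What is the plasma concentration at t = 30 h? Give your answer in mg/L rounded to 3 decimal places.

k = ln 2 / 12 = 0.05776 per h
Dose 1 (160 mg at t=0 h): 160·exp(−0.05776·30) = 28.284 mg/L
Dose 2 (400 mg at t=4 h): 400·exp(−0.05776·26) = 89.090 mg/L
Dose 3 (395 mg at t=8 h): 395·exp(−0.05776·22) = 110.843 mg/L
Dose 4 (170 mg at t=12 h): 170·exp(−0.05776·18) = 60.104 mg/L
Dose 5 (335 mg at t=16 h): 335·exp(−0.05776·14) = 149.226 mg/L
Dose 6 (80 mg at t=20 h): 80·exp(−0.05776·10) = 44.898 mg/L
Dose 7 (405 mg at t=24 h): 405·exp(−0.05776·6) = 286.378 mg/L
Dose 8 (165 mg at t=28 h): 165·exp(−0.05776·2) = 146.998 mg/L
C(30) = 28.284 + 89.090 + 110.843 + 60.104 + 149.226 + 44.898 + 286.378 + 146.998 = 915.822 mg/L

915.822 mg/L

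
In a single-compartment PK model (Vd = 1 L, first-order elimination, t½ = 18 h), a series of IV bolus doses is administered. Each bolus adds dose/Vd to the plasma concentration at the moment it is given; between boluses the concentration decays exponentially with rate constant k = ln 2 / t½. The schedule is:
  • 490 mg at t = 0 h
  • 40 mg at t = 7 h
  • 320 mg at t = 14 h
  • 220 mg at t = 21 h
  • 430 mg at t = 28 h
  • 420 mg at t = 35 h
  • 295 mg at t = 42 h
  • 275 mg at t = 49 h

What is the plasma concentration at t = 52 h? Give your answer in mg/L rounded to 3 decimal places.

1048.576 mg/L

k = ln 2 / 18 = 0.03851 per h
Dose 1 (490 mg at t=0 h): 490·exp(−0.03851·52) = 66.154 mg/L
Dose 2 (40 mg at t=7 h): 40·exp(−0.03851·45) = 7.071 mg/L
Dose 3 (320 mg at t=14 h): 320·exp(−0.03851·38) = 74.070 mg/L
Dose 4 (220 mg at t=21 h): 220·exp(−0.03851·31) = 66.678 mg/L
Dose 5 (430 mg at t=28 h): 430·exp(−0.03851·24) = 170.646 mg/L
Dose 6 (420 mg at t=35 h): 420·exp(−0.03851·17) = 218.244 mg/L
Dose 7 (295 mg at t=42 h): 295·exp(−0.03851·10) = 200.717 mg/L
Dose 8 (275 mg at t=49 h): 275·exp(−0.03851·3) = 244.997 mg/L
C(52) = 66.154 + 7.071 + 74.070 + 66.678 + 170.646 + 218.244 + 200.717 + 244.997 = 1048.576 mg/L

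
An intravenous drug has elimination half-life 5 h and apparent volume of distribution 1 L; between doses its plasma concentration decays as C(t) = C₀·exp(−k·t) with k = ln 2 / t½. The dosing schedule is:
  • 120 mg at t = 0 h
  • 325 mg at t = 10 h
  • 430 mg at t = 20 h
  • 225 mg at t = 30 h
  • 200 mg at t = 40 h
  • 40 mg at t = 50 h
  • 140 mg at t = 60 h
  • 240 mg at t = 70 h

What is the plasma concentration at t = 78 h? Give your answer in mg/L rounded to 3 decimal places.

k = ln 2 / 5 = 0.13863 per h
Dose 1 (120 mg at t=0 h): 120·exp(−0.13863·78) = 0.002 mg/L
Dose 2 (325 mg at t=10 h): 325·exp(−0.13863·68) = 0.026 mg/L
Dose 3 (430 mg at t=20 h): 430·exp(−0.13863·58) = 0.139 mg/L
Dose 4 (225 mg at t=30 h): 225·exp(−0.13863·48) = 0.290 mg/L
Dose 5 (200 mg at t=40 h): 200·exp(−0.13863·38) = 1.031 mg/L
Dose 6 (40 mg at t=50 h): 40·exp(−0.13863·28) = 0.825 mg/L
Dose 7 (140 mg at t=60 h): 140·exp(−0.13863·18) = 11.546 mg/L
Dose 8 (240 mg at t=70 h): 240·exp(−0.13863·8) = 79.170 mg/L
C(78) = 0.002 + 0.026 + 0.139 + 0.290 + 1.031 + 0.825 + 11.546 + 79.170 = 93.029 mg/L

93.029 mg/L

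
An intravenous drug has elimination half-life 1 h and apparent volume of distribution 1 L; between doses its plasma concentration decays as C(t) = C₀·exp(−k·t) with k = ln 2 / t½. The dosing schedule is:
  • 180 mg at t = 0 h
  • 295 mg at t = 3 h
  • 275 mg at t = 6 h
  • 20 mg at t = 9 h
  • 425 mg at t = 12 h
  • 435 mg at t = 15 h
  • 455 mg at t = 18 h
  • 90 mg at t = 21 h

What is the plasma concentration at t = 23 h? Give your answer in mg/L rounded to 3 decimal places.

38.629 mg/L

k = ln 2 / 1 = 0.69315 per h
Dose 1 (180 mg at t=0 h): 180·exp(−0.69315·23) = 0.000 mg/L
Dose 2 (295 mg at t=3 h): 295·exp(−0.69315·20) = 0.000 mg/L
Dose 3 (275 mg at t=6 h): 275·exp(−0.69315·17) = 0.002 mg/L
Dose 4 (20 mg at t=9 h): 20·exp(−0.69315·14) = 0.001 mg/L
Dose 5 (425 mg at t=12 h): 425·exp(−0.69315·11) = 0.208 mg/L
Dose 6 (435 mg at t=15 h): 435·exp(−0.69315·8) = 1.699 mg/L
Dose 7 (455 mg at t=18 h): 455·exp(−0.69315·5) = 14.219 mg/L
Dose 8 (90 mg at t=21 h): 90·exp(−0.69315·2) = 22.500 mg/L
C(23) = 0.000 + 0.000 + 0.002 + 0.001 + 0.208 + 1.699 + 14.219 + 22.500 = 38.629 mg/L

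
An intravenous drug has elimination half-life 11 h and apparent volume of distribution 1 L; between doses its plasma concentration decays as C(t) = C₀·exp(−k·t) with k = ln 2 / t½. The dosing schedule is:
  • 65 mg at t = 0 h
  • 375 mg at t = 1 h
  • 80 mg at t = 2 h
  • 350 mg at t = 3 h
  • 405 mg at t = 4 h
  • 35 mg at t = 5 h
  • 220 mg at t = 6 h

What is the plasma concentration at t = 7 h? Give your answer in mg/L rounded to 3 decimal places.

1201.818 mg/L

k = ln 2 / 11 = 0.06301 per h
Dose 1 (65 mg at t=0 h): 65·exp(−0.06301·7) = 41.817 mg/L
Dose 2 (375 mg at t=1 h): 375·exp(−0.06301·6) = 256.941 mg/L
Dose 3 (80 mg at t=2 h): 80·exp(−0.06301·5) = 58.379 mg/L
Dose 4 (350 mg at t=3 h): 350·exp(−0.06301·4) = 272.021 mg/L
Dose 5 (405 mg at t=4 h): 405·exp(−0.06301·3) = 335.240 mg/L
Dose 6 (35 mg at t=5 h): 35·exp(−0.06301·2) = 30.856 mg/L
Dose 7 (220 mg at t=6 h): 220·exp(−0.06301·1) = 206.565 mg/L
C(7) = 41.817 + 256.941 + 58.379 + 272.021 + 335.240 + 30.856 + 206.565 = 1201.818 mg/L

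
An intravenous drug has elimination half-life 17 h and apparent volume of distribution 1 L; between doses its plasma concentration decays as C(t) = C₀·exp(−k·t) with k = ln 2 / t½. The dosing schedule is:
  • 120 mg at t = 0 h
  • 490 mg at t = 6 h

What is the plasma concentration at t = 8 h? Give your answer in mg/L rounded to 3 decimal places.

k = ln 2 / 17 = 0.04077 per h
Dose 1 (120 mg at t=0 h): 120·exp(−0.04077·8) = 86.600 mg/L
Dose 2 (490 mg at t=6 h): 490·exp(−0.04077·2) = 451.628 mg/L
C(8) = 86.600 + 451.628 = 538.228 mg/L

538.228 mg/L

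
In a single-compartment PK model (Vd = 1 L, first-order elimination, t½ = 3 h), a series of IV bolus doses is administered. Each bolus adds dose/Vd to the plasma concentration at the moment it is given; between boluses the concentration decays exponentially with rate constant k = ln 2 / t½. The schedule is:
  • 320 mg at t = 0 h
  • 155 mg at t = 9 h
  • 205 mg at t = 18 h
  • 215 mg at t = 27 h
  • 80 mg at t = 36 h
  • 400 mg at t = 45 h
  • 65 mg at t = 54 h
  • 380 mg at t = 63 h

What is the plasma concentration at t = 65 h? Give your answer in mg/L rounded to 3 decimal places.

248.577 mg/L

k = ln 2 / 3 = 0.23105 per h
Dose 1 (320 mg at t=0 h): 320·exp(−0.23105·65) = 0.000 mg/L
Dose 2 (155 mg at t=9 h): 155·exp(−0.23105·56) = 0.000 mg/L
Dose 3 (205 mg at t=18 h): 205·exp(−0.23105·47) = 0.004 mg/L
Dose 4 (215 mg at t=27 h): 215·exp(−0.23105·38) = 0.033 mg/L
Dose 5 (80 mg at t=36 h): 80·exp(−0.23105·29) = 0.098 mg/L
Dose 6 (400 mg at t=45 h): 400·exp(−0.23105·20) = 3.937 mg/L
Dose 7 (65 mg at t=54 h): 65·exp(−0.23105·11) = 5.118 mg/L
Dose 8 (380 mg at t=63 h): 380·exp(−0.23105·2) = 239.385 mg/L
C(65) = 0.000 + 0.000 + 0.004 + 0.033 + 0.098 + 3.937 + 5.118 + 239.385 = 248.577 mg/L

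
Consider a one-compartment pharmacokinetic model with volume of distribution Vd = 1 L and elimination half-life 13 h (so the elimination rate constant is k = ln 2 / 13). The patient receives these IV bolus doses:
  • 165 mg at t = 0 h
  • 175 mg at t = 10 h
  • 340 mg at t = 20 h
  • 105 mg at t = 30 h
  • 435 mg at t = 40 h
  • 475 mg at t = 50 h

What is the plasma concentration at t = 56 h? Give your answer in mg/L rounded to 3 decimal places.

k = ln 2 / 13 = 0.05332 per h
Dose 1 (165 mg at t=0 h): 165·exp(−0.05332·56) = 8.332 mg/L
Dose 2 (175 mg at t=10 h): 175·exp(−0.05332·46) = 15.061 mg/L
Dose 3 (340 mg at t=20 h): 340·exp(−0.05332·36) = 49.872 mg/L
Dose 4 (105 mg at t=30 h): 105·exp(−0.05332·26) = 26.250 mg/L
Dose 5 (435 mg at t=40 h): 435·exp(−0.05332·16) = 185.349 mg/L
Dose 6 (475 mg at t=50 h): 475·exp(−0.05332·6) = 344.950 mg/L
C(56) = 8.332 + 15.061 + 49.872 + 26.250 + 185.349 + 344.950 = 629.815 mg/L

629.815 mg/L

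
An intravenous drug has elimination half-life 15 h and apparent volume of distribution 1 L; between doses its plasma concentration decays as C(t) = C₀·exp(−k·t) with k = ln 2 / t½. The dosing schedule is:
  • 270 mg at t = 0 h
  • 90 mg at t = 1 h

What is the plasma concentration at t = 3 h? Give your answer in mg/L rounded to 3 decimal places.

317.104 mg/L

k = ln 2 / 15 = 0.04621 per h
Dose 1 (270 mg at t=0 h): 270·exp(−0.04621·3) = 235.049 mg/L
Dose 2 (90 mg at t=1 h): 90·exp(−0.04621·2) = 82.055 mg/L
C(3) = 235.049 + 82.055 = 317.104 mg/L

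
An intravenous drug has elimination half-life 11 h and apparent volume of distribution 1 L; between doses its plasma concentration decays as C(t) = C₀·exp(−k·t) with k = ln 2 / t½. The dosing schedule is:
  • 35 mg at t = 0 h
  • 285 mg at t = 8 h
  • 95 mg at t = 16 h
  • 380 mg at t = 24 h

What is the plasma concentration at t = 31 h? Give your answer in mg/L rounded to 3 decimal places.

353.245 mg/L

k = ln 2 / 11 = 0.06301 per h
Dose 1 (35 mg at t=0 h): 35·exp(−0.06301·31) = 4.963 mg/L
Dose 2 (285 mg at t=8 h): 285·exp(−0.06301·23) = 66.899 mg/L
Dose 3 (95 mg at t=16 h): 95·exp(−0.06301·15) = 36.917 mg/L
Dose 4 (380 mg at t=24 h): 380·exp(−0.06301·7) = 244.466 mg/L
C(31) = 4.963 + 66.899 + 36.917 + 244.466 = 353.245 mg/L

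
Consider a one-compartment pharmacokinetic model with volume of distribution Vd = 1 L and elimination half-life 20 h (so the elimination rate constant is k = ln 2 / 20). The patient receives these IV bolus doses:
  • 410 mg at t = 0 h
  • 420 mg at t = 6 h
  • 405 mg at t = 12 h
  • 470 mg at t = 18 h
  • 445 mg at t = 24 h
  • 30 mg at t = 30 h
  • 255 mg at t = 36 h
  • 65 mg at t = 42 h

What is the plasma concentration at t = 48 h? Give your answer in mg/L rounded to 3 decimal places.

k = ln 2 / 20 = 0.03466 per h
Dose 1 (410 mg at t=0 h): 410·exp(−0.03466·48) = 77.680 mg/L
Dose 2 (420 mg at t=6 h): 420·exp(−0.03466·42) = 97.968 mg/L
Dose 3 (405 mg at t=12 h): 405·exp(−0.03466·36) = 116.306 mg/L
Dose 4 (470 mg at t=18 h): 470·exp(−0.03466·30) = 166.170 mg/L
Dose 5 (445 mg at t=24 h): 445·exp(−0.03466·24) = 193.698 mg/L
Dose 6 (30 mg at t=30 h): 30·exp(−0.03466·18) = 16.077 mg/L
Dose 7 (255 mg at t=36 h): 255·exp(−0.03466·12) = 168.237 mg/L
Dose 8 (65 mg at t=42 h): 65·exp(−0.03466·6) = 52.796 mg/L
C(48) = 77.680 + 97.968 + 116.306 + 166.170 + 193.698 + 16.077 + 168.237 + 52.796 = 888.933 mg/L

888.933 mg/L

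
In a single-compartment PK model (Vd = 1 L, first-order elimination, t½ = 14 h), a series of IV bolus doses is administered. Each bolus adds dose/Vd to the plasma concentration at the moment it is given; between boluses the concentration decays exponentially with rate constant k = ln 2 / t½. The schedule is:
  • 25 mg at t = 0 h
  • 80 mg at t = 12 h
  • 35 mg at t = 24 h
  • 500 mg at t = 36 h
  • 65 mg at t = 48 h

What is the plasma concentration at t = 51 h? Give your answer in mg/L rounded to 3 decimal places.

k = ln 2 / 14 = 0.04951 per h
Dose 1 (25 mg at t=0 h): 25·exp(−0.04951·51) = 2.001 mg/L
Dose 2 (80 mg at t=12 h): 80·exp(−0.04951·39) = 11.601 mg/L
Dose 3 (35 mg at t=24 h): 35·exp(−0.04951·27) = 9.194 mg/L
Dose 4 (500 mg at t=36 h): 500·exp(−0.04951·15) = 237.924 mg/L
Dose 5 (65 mg at t=48 h): 65·exp(−0.04951·3) = 56.028 mg/L
C(51) = 2.001 + 11.601 + 9.194 + 237.924 + 56.028 = 316.749 mg/L

316.749 mg/L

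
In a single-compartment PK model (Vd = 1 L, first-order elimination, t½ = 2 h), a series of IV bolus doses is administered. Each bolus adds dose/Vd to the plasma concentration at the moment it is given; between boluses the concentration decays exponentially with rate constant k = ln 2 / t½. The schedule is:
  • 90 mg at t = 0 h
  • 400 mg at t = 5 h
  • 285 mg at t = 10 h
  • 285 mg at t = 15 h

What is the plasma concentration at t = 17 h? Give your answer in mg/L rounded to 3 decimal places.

k = ln 2 / 2 = 0.34657 per h
Dose 1 (90 mg at t=0 h): 90·exp(−0.34657·17) = 0.249 mg/L
Dose 2 (400 mg at t=5 h): 400·exp(−0.34657·12) = 6.250 mg/L
Dose 3 (285 mg at t=10 h): 285·exp(−0.34657·7) = 25.191 mg/L
Dose 4 (285 mg at t=15 h): 285·exp(−0.34657·2) = 142.500 mg/L
C(17) = 0.249 + 6.250 + 25.191 + 142.500 = 174.189 mg/L

174.189 mg/L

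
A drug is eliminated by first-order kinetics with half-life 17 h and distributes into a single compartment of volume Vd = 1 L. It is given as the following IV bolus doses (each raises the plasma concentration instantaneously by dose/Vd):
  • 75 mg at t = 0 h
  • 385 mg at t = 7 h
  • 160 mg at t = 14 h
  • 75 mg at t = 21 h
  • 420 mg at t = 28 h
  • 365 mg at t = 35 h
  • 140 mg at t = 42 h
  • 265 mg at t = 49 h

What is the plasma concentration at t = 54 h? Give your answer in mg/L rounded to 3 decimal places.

731.455 mg/L

k = ln 2 / 17 = 0.04077 per h
Dose 1 (75 mg at t=0 h): 75·exp(−0.04077·54) = 8.296 mg/L
Dose 2 (385 mg at t=7 h): 385·exp(−0.04077·47) = 56.650 mg/L
Dose 3 (160 mg at t=14 h): 160·exp(−0.04077·40) = 31.319 mg/L
Dose 4 (75 mg at t=21 h): 75·exp(−0.04077·33) = 19.530 mg/L
Dose 5 (420 mg at t=28 h): 420·exp(−0.04077·26) = 145.496 mg/L
Dose 6 (365 mg at t=35 h): 365·exp(−0.04077·19) = 168.208 mg/L
Dose 7 (140 mg at t=42 h): 140·exp(−0.04077·12) = 85.829 mg/L
Dose 8 (265 mg at t=49 h): 265·exp(−0.04077·5) = 216.126 mg/L
C(54) = 8.296 + 56.650 + 31.319 + 19.530 + 145.496 + 168.208 + 85.829 + 216.126 = 731.455 mg/L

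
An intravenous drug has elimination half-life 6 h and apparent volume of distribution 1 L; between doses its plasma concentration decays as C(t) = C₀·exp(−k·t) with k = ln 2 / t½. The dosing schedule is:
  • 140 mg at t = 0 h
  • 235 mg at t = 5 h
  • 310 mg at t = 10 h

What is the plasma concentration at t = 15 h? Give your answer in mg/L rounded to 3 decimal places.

k = ln 2 / 6 = 0.11552 per h
Dose 1 (140 mg at t=0 h): 140·exp(−0.11552·15) = 24.749 mg/L
Dose 2 (235 mg at t=5 h): 235·exp(−0.11552·10) = 74.020 mg/L
Dose 3 (310 mg at t=10 h): 310·exp(−0.11552·5) = 173.982 mg/L
C(15) = 24.749 + 74.020 + 173.982 = 272.751 mg/L

272.751 mg/L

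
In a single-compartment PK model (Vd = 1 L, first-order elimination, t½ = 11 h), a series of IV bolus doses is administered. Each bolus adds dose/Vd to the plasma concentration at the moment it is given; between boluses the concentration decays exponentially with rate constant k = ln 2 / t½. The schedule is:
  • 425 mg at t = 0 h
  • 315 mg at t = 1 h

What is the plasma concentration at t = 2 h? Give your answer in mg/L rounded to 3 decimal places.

k = ln 2 / 11 = 0.06301 per h
Dose 1 (425 mg at t=0 h): 425·exp(−0.06301·2) = 374.676 mg/L
Dose 2 (315 mg at t=1 h): 315·exp(−0.06301·1) = 295.763 mg/L
C(2) = 374.676 + 295.763 = 670.440 mg/L

670.440 mg/L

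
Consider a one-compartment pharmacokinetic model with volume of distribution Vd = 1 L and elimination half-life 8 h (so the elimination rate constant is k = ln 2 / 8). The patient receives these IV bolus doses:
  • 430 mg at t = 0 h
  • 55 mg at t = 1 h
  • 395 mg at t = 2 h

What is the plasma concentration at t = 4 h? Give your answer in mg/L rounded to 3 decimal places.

k = ln 2 / 8 = 0.08664 per h
Dose 1 (430 mg at t=0 h): 430·exp(−0.08664·4) = 304.056 mg/L
Dose 2 (55 mg at t=1 h): 55·exp(−0.08664·3) = 42.411 mg/L
Dose 3 (395 mg at t=2 h): 395·exp(−0.08664·2) = 332.154 mg/L
C(4) = 304.056 + 42.411 + 332.154 = 678.621 mg/L

678.621 mg/L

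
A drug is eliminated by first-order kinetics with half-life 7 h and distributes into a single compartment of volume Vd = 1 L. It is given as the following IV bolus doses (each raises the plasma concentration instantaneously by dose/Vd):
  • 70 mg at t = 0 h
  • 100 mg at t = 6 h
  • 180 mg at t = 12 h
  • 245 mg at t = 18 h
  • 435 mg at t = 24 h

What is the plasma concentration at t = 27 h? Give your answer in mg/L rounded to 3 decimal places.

481.783 mg/L

k = ln 2 / 7 = 0.09902 per h
Dose 1 (70 mg at t=0 h): 70·exp(−0.09902·27) = 4.830 mg/L
Dose 2 (100 mg at t=6 h): 100·exp(−0.09902·21) = 12.500 mg/L
Dose 3 (180 mg at t=12 h): 180·exp(−0.09902·15) = 40.758 mg/L
Dose 4 (245 mg at t=18 h): 245·exp(−0.09902·9) = 100.491 mg/L
Dose 5 (435 mg at t=24 h): 435·exp(−0.09902·3) = 323.204 mg/L
C(27) = 4.830 + 12.500 + 40.758 + 100.491 + 323.204 = 481.783 mg/L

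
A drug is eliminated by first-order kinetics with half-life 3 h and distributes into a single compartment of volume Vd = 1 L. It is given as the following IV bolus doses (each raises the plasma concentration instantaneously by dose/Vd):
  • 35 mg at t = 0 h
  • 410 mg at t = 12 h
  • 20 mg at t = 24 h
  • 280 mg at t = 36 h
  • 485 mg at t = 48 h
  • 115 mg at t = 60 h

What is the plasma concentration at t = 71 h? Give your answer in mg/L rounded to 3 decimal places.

k = ln 2 / 3 = 0.23105 per h
Dose 1 (35 mg at t=0 h): 35·exp(−0.23105·71) = 0.000 mg/L
Dose 2 (410 mg at t=12 h): 410·exp(−0.23105·59) = 0.000 mg/L
Dose 3 (20 mg at t=24 h): 20·exp(−0.23105·47) = 0.000 mg/L
Dose 4 (280 mg at t=36 h): 280·exp(−0.23105·35) = 0.086 mg/L
Dose 5 (485 mg at t=48 h): 485·exp(−0.23105·23) = 2.387 mg/L
Dose 6 (115 mg at t=60 h): 115·exp(−0.23105·11) = 9.056 mg/L
C(71) = 0.000 + 0.000 + 0.000 + 0.086 + 2.387 + 9.056 = 11.530 mg/L

11.530 mg/L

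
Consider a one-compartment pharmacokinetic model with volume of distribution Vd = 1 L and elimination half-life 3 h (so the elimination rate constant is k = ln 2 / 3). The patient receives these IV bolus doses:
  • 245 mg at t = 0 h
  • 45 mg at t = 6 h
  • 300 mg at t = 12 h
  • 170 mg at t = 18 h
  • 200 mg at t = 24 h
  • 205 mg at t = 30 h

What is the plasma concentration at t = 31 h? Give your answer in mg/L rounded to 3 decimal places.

214.877 mg/L

k = ln 2 / 3 = 0.23105 per h
Dose 1 (245 mg at t=0 h): 245·exp(−0.23105·31) = 0.190 mg/L
Dose 2 (45 mg at t=6 h): 45·exp(−0.23105·25) = 0.140 mg/L
Dose 3 (300 mg at t=12 h): 300·exp(−0.23105·19) = 3.720 mg/L
Dose 4 (170 mg at t=18 h): 170·exp(−0.23105·13) = 8.433 mg/L
Dose 5 (200 mg at t=24 h): 200·exp(−0.23105·7) = 39.685 mg/L
Dose 6 (205 mg at t=30 h): 205·exp(−0.23105·1) = 162.709 mg/L
C(31) = 0.190 + 0.140 + 3.720 + 8.433 + 39.685 + 162.709 = 214.877 mg/L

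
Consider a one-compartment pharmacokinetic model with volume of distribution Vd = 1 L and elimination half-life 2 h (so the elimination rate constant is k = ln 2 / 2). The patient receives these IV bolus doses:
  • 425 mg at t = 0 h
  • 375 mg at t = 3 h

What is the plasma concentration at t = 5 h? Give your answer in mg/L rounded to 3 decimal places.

k = ln 2 / 2 = 0.34657 per h
Dose 1 (425 mg at t=0 h): 425·exp(−0.34657·5) = 75.130 mg/L
Dose 2 (375 mg at t=3 h): 375·exp(−0.34657·2) = 187.500 mg/L
C(5) = 75.130 + 187.500 = 262.630 mg/L

262.630 mg/L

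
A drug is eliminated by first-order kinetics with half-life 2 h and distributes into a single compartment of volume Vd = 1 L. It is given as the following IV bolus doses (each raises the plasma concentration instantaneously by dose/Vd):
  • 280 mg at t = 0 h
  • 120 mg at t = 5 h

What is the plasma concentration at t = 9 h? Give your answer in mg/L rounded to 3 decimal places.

k = ln 2 / 2 = 0.34657 per h
Dose 1 (280 mg at t=0 h): 280·exp(−0.34657·9) = 12.374 mg/L
Dose 2 (120 mg at t=5 h): 120·exp(−0.34657·4) = 30.000 mg/L
C(9) = 12.374 + 30.000 = 42.374 mg/L

42.374 mg/L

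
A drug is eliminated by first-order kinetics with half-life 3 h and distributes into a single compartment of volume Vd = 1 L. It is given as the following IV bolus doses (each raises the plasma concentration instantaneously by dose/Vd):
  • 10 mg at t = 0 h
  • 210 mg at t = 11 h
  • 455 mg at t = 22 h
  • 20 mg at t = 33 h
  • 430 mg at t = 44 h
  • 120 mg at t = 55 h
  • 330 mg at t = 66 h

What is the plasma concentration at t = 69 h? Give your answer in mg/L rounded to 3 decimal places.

k = ln 2 / 3 = 0.23105 per h
Dose 1 (10 mg at t=0 h): 10·exp(−0.23105·69) = 0.000 mg/L
Dose 2 (210 mg at t=11 h): 210·exp(−0.23105·58) = 0.000 mg/L
Dose 3 (455 mg at t=22 h): 455·exp(−0.23105·47) = 0.009 mg/L
Dose 4 (20 mg at t=33 h): 20·exp(−0.23105·36) = 0.005 mg/L
Dose 5 (430 mg at t=44 h): 430·exp(−0.23105·25) = 1.333 mg/L
Dose 6 (120 mg at t=55 h): 120·exp(−0.23105·14) = 4.725 mg/L
Dose 7 (330 mg at t=66 h): 330·exp(−0.23105·3) = 165.000 mg/L
C(69) = 0.000 + 0.000 + 0.009 + 0.005 + 1.333 + 4.725 + 165.000 = 171.072 mg/L

171.072 mg/L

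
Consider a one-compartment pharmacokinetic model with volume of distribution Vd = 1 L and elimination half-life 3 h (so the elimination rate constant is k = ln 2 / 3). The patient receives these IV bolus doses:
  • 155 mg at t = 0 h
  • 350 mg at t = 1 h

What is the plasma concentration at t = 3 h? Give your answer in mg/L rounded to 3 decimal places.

297.986 mg/L

k = ln 2 / 3 = 0.23105 per h
Dose 1 (155 mg at t=0 h): 155·exp(−0.23105·3) = 77.500 mg/L
Dose 2 (350 mg at t=1 h): 350·exp(−0.23105·2) = 220.486 mg/L
C(3) = 77.500 + 220.486 = 297.986 mg/L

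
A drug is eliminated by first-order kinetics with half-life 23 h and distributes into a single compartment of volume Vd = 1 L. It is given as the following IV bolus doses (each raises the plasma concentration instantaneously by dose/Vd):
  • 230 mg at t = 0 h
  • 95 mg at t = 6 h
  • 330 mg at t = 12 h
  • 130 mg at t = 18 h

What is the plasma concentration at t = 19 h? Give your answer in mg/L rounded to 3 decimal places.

587.317 mg/L

k = ln 2 / 23 = 0.03014 per h
Dose 1 (230 mg at t=0 h): 230·exp(−0.03014·19) = 129.733 mg/L
Dose 2 (95 mg at t=6 h): 95·exp(−0.03014·13) = 64.206 mg/L
Dose 3 (330 mg at t=12 h): 330·exp(−0.03014·7) = 267.237 mg/L
Dose 4 (130 mg at t=18 h): 130·exp(−0.03014·1) = 126.141 mg/L
C(19) = 129.733 + 64.206 + 267.237 + 126.141 = 587.317 mg/L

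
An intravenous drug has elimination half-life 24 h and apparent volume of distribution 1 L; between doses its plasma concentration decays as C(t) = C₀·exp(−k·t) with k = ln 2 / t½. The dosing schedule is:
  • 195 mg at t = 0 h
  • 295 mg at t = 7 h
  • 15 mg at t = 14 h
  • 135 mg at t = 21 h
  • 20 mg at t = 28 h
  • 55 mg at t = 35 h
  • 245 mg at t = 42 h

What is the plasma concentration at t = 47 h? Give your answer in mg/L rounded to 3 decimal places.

k = ln 2 / 24 = 0.02888 per h
Dose 1 (195 mg at t=0 h): 195·exp(−0.02888·47) = 50.178 mg/L
Dose 2 (295 mg at t=7 h): 295·exp(−0.02888·40) = 92.919 mg/L
Dose 3 (15 mg at t=14 h): 15·exp(−0.02888·33) = 5.783 mg/L
Dose 4 (135 mg at t=21 h): 135·exp(−0.02888·26) = 63.712 mg/L
Dose 5 (20 mg at t=28 h): 20·exp(−0.02888·19) = 11.554 mg/L
Dose 6 (55 mg at t=35 h): 55·exp(−0.02888·12) = 38.891 mg/L
Dose 7 (245 mg at t=42 h): 245·exp(−0.02888·5) = 212.056 mg/L
C(47) = 50.178 + 92.919 + 5.783 + 63.712 + 11.554 + 38.891 + 212.056 = 475.093 mg/L

475.093 mg/L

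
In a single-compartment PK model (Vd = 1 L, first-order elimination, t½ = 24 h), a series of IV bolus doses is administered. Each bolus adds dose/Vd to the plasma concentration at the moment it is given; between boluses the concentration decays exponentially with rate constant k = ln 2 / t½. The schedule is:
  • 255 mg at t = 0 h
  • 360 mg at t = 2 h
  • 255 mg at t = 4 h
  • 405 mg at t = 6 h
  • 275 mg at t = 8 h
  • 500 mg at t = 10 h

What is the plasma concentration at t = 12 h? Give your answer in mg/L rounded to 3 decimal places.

1709.898 mg/L

k = ln 2 / 24 = 0.02888 per h
Dose 1 (255 mg at t=0 h): 255·exp(−0.02888·12) = 180.312 mg/L
Dose 2 (360 mg at t=2 h): 360·exp(−0.02888·10) = 269.695 mg/L
Dose 3 (255 mg at t=4 h): 255·exp(−0.02888·8) = 202.394 mg/L
Dose 4 (405 mg at t=6 h): 405·exp(−0.02888·6) = 340.563 mg/L
Dose 5 (275 mg at t=8 h): 275·exp(−0.02888·4) = 244.997 mg/L
Dose 6 (500 mg at t=10 h): 500·exp(−0.02888·2) = 471.937 mg/L
C(12) = 180.312 + 269.695 + 202.394 + 340.563 + 244.997 + 471.937 = 1709.898 mg/L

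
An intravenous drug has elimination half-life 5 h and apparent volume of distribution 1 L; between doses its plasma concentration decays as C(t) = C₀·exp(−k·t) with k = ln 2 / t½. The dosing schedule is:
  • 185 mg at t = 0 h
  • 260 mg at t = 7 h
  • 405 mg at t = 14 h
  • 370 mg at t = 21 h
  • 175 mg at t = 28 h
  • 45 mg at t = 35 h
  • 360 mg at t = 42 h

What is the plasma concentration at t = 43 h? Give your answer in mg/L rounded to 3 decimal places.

k = ln 2 / 5 = 0.13863 per h
Dose 1 (185 mg at t=0 h): 185·exp(−0.13863·43) = 0.477 mg/L
Dose 2 (260 mg at t=7 h): 260·exp(−0.13863·36) = 1.768 mg/L
Dose 3 (405 mg at t=14 h): 405·exp(−0.13863·29) = 7.269 mg/L
Dose 4 (370 mg at t=21 h): 370·exp(−0.13863·22) = 17.525 mg/L
Dose 5 (175 mg at t=28 h): 175·exp(−0.13863·15) = 21.875 mg/L
Dose 6 (45 mg at t=35 h): 45·exp(−0.13863·8) = 14.844 mg/L
Dose 7 (360 mg at t=42 h): 360·exp(−0.13863·1) = 313.398 mg/L
C(43) = 0.477 + 1.768 + 7.269 + 17.525 + 21.875 + 14.844 + 313.398 = 377.157 mg/L

377.157 mg/L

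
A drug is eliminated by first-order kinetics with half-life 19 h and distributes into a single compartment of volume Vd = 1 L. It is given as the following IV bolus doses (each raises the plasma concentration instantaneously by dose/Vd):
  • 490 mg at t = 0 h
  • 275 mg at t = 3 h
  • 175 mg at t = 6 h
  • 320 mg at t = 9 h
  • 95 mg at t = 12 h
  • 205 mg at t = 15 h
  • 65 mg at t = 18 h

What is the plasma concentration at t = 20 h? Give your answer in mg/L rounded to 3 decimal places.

1005.563 mg/L

k = ln 2 / 19 = 0.03648 per h
Dose 1 (490 mg at t=0 h): 490·exp(−0.03648·20) = 236.223 mg/L
Dose 2 (275 mg at t=3 h): 275·exp(−0.03648·17) = 147.907 mg/L
Dose 3 (175 mg at t=6 h): 175·exp(−0.03648·14) = 105.009 mg/L
Dose 4 (320 mg at t=9 h): 320·exp(−0.03648·11) = 214.225 mg/L
Dose 5 (95 mg at t=12 h): 95·exp(−0.03648·8) = 70.954 mg/L
Dose 6 (205 mg at t=15 h): 205·exp(−0.03648·5) = 170.819 mg/L
Dose 7 (65 mg at t=18 h): 65·exp(−0.03648·2) = 60.426 mg/L
C(20) = 236.223 + 147.907 + 105.009 + 214.225 + 70.954 + 170.819 + 60.426 = 1005.563 mg/L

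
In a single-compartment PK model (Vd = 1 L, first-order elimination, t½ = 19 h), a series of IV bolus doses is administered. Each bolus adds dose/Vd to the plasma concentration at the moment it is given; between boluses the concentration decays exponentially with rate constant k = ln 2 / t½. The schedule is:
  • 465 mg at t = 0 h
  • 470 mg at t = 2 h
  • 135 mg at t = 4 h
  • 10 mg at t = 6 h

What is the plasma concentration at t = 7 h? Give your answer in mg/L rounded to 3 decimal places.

k = ln 2 / 19 = 0.03648 per h
Dose 1 (465 mg at t=0 h): 465·exp(−0.03648·7) = 360.203 mg/L
Dose 2 (470 mg at t=2 h): 470·exp(−0.03648·5) = 391.633 mg/L
Dose 3 (135 mg at t=4 h): 135·exp(−0.03648·3) = 121.005 mg/L
Dose 4 (10 mg at t=6 h): 10·exp(−0.03648·1) = 9.642 mg/L
C(7) = 360.203 + 391.633 + 121.005 + 9.642 = 882.483 mg/L

882.483 mg/L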